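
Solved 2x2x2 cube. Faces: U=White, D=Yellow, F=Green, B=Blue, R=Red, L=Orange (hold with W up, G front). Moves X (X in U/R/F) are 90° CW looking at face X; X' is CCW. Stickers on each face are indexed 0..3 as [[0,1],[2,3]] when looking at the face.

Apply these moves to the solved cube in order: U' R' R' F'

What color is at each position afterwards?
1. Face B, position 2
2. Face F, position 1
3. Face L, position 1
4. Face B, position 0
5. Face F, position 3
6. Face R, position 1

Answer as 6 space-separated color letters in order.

After move 1 (U'): U=WWWW F=OOGG R=GGRR B=RRBB L=BBOO
After move 2 (R'): R=GRGR U=WBWR F=OWGW D=YOYG B=YRYB
After move 3 (R'): R=RRGG U=WYWY F=OBGR D=YWYW B=GROB
After move 4 (F'): F=BROG U=WYRG R=WRYG D=BOYW L=BYOW
Query 1: B[2] = O
Query 2: F[1] = R
Query 3: L[1] = Y
Query 4: B[0] = G
Query 5: F[3] = G
Query 6: R[1] = R

Answer: O R Y G G R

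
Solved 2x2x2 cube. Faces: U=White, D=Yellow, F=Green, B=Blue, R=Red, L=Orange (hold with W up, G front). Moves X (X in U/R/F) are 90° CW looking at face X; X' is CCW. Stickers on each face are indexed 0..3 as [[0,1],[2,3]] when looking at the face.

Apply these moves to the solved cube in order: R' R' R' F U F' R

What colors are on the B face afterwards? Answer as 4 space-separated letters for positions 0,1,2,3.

After move 1 (R'): R=RRRR U=WBWB F=GWGW D=YGYG B=YBYB
After move 2 (R'): R=RRRR U=WYWY F=GBGB D=YWYW B=GBGB
After move 3 (R'): R=RRRR U=WGWG F=GYGY D=YBYB B=WBWB
After move 4 (F): F=GGYY U=WGOO R=WRGR D=RRYB L=OYOB
After move 5 (U): U=OWOG F=WRYY R=WBGR B=OYWB L=GGOB
After move 6 (F'): F=RYWY U=OWWG R=RBRR D=GBYB L=GGOO
After move 7 (R): R=RRRB U=OYWY F=RBWB D=GWYO B=GYWB
Query: B face = GYWB

Answer: G Y W B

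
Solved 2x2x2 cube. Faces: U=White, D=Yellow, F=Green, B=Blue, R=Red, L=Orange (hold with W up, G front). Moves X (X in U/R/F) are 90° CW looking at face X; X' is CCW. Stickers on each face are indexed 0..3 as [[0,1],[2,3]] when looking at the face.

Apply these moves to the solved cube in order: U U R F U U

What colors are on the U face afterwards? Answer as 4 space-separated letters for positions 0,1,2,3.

Answer: R O B W

Derivation:
After move 1 (U): U=WWWW F=RRGG R=BBRR B=OOBB L=GGOO
After move 2 (U): U=WWWW F=BBGG R=OORR B=GGBB L=RROO
After move 3 (R): R=RORO U=WBWG F=BYGY D=YBYG B=WGWB
After move 4 (F): F=GBYY U=WBOR R=WOGO D=RRYG L=RYOB
After move 5 (U): U=OWRB F=WOYY R=WGGO B=RYWB L=GBOB
After move 6 (U): U=ROBW F=WGYY R=RYGO B=GBWB L=WOOB
Query: U face = ROBW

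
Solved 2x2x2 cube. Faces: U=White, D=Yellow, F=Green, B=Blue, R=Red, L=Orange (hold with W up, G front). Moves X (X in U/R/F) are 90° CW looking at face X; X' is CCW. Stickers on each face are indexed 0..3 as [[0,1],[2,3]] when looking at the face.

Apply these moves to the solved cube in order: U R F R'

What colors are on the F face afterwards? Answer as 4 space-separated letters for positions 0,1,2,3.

Answer: G R Y G

Derivation:
After move 1 (U): U=WWWW F=RRGG R=BBRR B=OOBB L=GGOO
After move 2 (R): R=RBRB U=WRWG F=RYGY D=YBYO B=WOWB
After move 3 (F): F=GRYY U=WROG R=WBGB D=RRYO L=GYOB
After move 4 (R'): R=BBWG U=WWOW F=GRYG D=RRYY B=OORB
Query: F face = GRYG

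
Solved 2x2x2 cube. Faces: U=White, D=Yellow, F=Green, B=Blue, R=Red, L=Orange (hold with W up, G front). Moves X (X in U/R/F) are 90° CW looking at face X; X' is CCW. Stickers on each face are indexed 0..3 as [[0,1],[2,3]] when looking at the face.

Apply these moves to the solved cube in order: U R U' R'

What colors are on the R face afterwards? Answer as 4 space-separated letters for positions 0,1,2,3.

Answer: Y B R R

Derivation:
After move 1 (U): U=WWWW F=RRGG R=BBRR B=OOBB L=GGOO
After move 2 (R): R=RBRB U=WRWG F=RYGY D=YBYO B=WOWB
After move 3 (U'): U=RGWW F=GGGY R=RYRB B=RBWB L=WOOO
After move 4 (R'): R=YBRR U=RWWR F=GGGW D=YGYY B=OBBB
Query: R face = YBRR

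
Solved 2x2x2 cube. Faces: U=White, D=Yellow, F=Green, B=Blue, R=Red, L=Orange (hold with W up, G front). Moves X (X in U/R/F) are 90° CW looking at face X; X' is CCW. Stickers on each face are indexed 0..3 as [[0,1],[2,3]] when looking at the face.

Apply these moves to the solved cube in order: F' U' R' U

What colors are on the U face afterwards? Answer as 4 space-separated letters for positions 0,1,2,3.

After move 1 (F'): F=GGGG U=WWRR R=YRYR D=OOYY L=OWOW
After move 2 (U'): U=WRWR F=OWGG R=GGYR B=YRBB L=BBOW
After move 3 (R'): R=GRGY U=WBWY F=ORGR D=OWYG B=YROB
After move 4 (U): U=WWYB F=GRGR R=YRGY B=BBOB L=OROW
Query: U face = WWYB

Answer: W W Y B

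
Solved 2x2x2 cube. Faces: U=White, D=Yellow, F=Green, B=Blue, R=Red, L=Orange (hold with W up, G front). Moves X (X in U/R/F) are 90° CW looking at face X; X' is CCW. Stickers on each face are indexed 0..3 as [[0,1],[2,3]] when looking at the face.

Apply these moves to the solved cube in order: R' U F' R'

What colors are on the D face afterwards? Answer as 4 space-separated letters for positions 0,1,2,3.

After move 1 (R'): R=RRRR U=WBWB F=GWGW D=YGYG B=YBYB
After move 2 (U): U=WWBB F=RRGW R=YBRR B=OOYB L=GWOO
After move 3 (F'): F=RWRG U=WWYR R=GBYR D=WOYG L=GBOB
After move 4 (R'): R=BRGY U=WYYO F=RWRR D=WWYG B=GOOB
Query: D face = WWYG

Answer: W W Y G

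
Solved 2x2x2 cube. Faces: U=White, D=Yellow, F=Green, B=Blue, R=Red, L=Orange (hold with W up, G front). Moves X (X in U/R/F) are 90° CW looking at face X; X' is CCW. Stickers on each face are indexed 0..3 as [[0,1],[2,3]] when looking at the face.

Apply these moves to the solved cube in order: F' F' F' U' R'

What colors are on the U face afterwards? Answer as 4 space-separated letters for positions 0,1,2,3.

After move 1 (F'): F=GGGG U=WWRR R=YRYR D=OOYY L=OWOW
After move 2 (F'): F=GGGG U=WWYY R=OROR D=WWYY L=OROR
After move 3 (F'): F=GGGG U=WWOO R=WRWR D=RRYY L=OYOY
After move 4 (U'): U=WOWO F=OYGG R=GGWR B=WRBB L=BBOY
After move 5 (R'): R=GRGW U=WBWW F=OOGO D=RYYG B=YRRB
Query: U face = WBWW

Answer: W B W W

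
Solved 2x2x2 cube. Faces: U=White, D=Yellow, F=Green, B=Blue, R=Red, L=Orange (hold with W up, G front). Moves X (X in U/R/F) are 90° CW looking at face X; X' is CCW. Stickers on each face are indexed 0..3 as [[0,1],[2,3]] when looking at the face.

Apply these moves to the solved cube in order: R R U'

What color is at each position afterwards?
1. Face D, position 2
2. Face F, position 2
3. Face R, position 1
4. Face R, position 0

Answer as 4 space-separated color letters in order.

Answer: Y G B G

Derivation:
After move 1 (R): R=RRRR U=WGWG F=GYGY D=YBYB B=WBWB
After move 2 (R): R=RRRR U=WYWY F=GBGB D=YWYW B=GBGB
After move 3 (U'): U=YYWW F=OOGB R=GBRR B=RRGB L=GBOO
Query 1: D[2] = Y
Query 2: F[2] = G
Query 3: R[1] = B
Query 4: R[0] = G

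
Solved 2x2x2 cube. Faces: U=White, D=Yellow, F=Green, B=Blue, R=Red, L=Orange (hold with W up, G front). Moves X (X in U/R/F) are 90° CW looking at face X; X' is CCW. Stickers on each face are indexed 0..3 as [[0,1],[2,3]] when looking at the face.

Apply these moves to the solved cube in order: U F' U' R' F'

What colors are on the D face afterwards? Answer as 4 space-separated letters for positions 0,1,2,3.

Answer: O W Y G

Derivation:
After move 1 (U): U=WWWW F=RRGG R=BBRR B=OOBB L=GGOO
After move 2 (F'): F=RGRG U=WWBR R=YBYR D=GOYY L=GWOW
After move 3 (U'): U=WRWB F=GWRG R=RGYR B=YBBB L=OOOW
After move 4 (R'): R=GRRY U=WBWY F=GRRB D=GWYG B=YBOB
After move 5 (F'): F=RBGR U=WBGR R=WRGY D=OWYG L=OYOW
Query: D face = OWYG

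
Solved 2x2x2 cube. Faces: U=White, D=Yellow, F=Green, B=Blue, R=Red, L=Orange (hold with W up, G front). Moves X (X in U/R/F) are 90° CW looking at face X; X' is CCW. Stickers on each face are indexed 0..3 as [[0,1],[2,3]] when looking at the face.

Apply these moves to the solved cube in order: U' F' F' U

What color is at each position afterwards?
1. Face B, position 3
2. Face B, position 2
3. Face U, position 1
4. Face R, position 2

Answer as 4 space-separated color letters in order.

After move 1 (U'): U=WWWW F=OOGG R=GGRR B=RRBB L=BBOO
After move 2 (F'): F=OGOG U=WWGR R=YGYR D=BOYY L=BWOW
After move 3 (F'): F=GGOO U=WWYY R=OGBR D=WWYY L=BROG
After move 4 (U): U=YWYW F=OGOO R=RRBR B=BRBB L=GGOG
Query 1: B[3] = B
Query 2: B[2] = B
Query 3: U[1] = W
Query 4: R[2] = B

Answer: B B W B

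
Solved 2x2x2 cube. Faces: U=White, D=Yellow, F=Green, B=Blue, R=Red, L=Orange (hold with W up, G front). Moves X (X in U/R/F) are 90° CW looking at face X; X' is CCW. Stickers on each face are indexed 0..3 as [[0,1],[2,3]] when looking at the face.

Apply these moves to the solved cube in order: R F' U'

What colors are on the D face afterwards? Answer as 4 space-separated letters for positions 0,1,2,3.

Answer: O O Y B

Derivation:
After move 1 (R): R=RRRR U=WGWG F=GYGY D=YBYB B=WBWB
After move 2 (F'): F=YYGG U=WGRR R=BRYR D=OOYB L=OGOW
After move 3 (U'): U=GRWR F=OGGG R=YYYR B=BRWB L=WBOW
Query: D face = OOYB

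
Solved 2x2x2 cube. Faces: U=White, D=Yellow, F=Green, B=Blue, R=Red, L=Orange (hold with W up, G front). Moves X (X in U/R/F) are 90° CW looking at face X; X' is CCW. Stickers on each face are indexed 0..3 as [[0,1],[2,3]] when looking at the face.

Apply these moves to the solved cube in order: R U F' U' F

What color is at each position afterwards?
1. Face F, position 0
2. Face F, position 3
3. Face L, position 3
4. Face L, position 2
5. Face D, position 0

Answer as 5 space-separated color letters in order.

After move 1 (R): R=RRRR U=WGWG F=GYGY D=YBYB B=WBWB
After move 2 (U): U=WWGG F=RRGY R=WBRR B=OOWB L=GYOO
After move 3 (F'): F=RYRG U=WWWR R=BBYR D=YOYB L=GGOG
After move 4 (U'): U=WRWW F=GGRG R=RYYR B=BBWB L=OOOG
After move 5 (F): F=RGGG U=WRGO R=WYWR D=YRYB L=OYOO
Query 1: F[0] = R
Query 2: F[3] = G
Query 3: L[3] = O
Query 4: L[2] = O
Query 5: D[0] = Y

Answer: R G O O Y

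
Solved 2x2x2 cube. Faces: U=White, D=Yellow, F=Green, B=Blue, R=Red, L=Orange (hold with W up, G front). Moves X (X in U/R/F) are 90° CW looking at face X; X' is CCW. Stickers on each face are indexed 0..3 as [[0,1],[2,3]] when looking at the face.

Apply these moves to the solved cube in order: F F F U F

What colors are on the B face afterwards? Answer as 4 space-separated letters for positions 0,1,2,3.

After move 1 (F): F=GGGG U=WWOO R=WRWR D=RRYY L=OYOY
After move 2 (F): F=GGGG U=WWYY R=OROR D=WWYY L=OROR
After move 3 (F): F=GGGG U=WWRR R=YRYR D=OOYY L=OWOW
After move 4 (U): U=RWRW F=YRGG R=BBYR B=OWBB L=GGOW
After move 5 (F): F=GYGR U=RWWG R=RBWR D=YBYY L=GOOO
Query: B face = OWBB

Answer: O W B B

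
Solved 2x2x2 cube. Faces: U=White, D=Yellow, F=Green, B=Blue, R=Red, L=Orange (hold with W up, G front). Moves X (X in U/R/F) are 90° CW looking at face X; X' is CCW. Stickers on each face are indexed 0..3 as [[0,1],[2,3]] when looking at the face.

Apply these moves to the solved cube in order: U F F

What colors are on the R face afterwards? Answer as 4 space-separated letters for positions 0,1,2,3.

After move 1 (U): U=WWWW F=RRGG R=BBRR B=OOBB L=GGOO
After move 2 (F): F=GRGR U=WWOG R=WBWR D=RBYY L=GYOY
After move 3 (F): F=GGRR U=WWYY R=OBGR D=WWYY L=GROB
Query: R face = OBGR

Answer: O B G R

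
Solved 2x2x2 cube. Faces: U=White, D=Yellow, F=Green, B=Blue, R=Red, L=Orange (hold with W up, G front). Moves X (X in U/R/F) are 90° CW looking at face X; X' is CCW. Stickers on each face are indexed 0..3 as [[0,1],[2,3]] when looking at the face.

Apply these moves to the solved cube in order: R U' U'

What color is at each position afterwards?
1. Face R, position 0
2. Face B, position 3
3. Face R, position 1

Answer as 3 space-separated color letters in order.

After move 1 (R): R=RRRR U=WGWG F=GYGY D=YBYB B=WBWB
After move 2 (U'): U=GGWW F=OOGY R=GYRR B=RRWB L=WBOO
After move 3 (U'): U=GWGW F=WBGY R=OORR B=GYWB L=RROO
Query 1: R[0] = O
Query 2: B[3] = B
Query 3: R[1] = O

Answer: O B O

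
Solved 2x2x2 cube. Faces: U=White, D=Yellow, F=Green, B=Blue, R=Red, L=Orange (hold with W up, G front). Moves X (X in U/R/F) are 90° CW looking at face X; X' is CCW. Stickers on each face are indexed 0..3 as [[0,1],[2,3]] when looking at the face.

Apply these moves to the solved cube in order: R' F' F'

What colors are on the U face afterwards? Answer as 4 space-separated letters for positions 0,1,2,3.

After move 1 (R'): R=RRRR U=WBWB F=GWGW D=YGYG B=YBYB
After move 2 (F'): F=WWGG U=WBRR R=GRYR D=OOYG L=OBOW
After move 3 (F'): F=WGWG U=WBGY R=OROR D=BWYG L=OROR
Query: U face = WBGY

Answer: W B G Y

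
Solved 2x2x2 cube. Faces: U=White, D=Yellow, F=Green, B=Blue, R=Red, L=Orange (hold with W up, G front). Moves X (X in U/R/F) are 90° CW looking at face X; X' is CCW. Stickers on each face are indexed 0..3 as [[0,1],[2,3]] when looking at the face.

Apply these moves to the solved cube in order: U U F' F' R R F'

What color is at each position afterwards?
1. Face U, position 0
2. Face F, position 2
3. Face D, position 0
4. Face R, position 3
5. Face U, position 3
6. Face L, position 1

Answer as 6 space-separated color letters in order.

After move 1 (U): U=WWWW F=RRGG R=BBRR B=OOBB L=GGOO
After move 2 (U): U=WWWW F=BBGG R=OORR B=GGBB L=RROO
After move 3 (F'): F=BGBG U=WWOR R=YOYR D=ROYY L=RWOW
After move 4 (F'): F=GGBB U=WWYY R=OORR D=WWYY L=RROO
After move 5 (R): R=RORO U=WGYB F=GWBY D=WBYG B=YGWB
After move 6 (R): R=RROO U=WWYY F=GBBG D=WWYY B=BGGB
After move 7 (F'): F=BGGB U=WWRO R=WRWO D=ROYY L=RYOY
Query 1: U[0] = W
Query 2: F[2] = G
Query 3: D[0] = R
Query 4: R[3] = O
Query 5: U[3] = O
Query 6: L[1] = Y

Answer: W G R O O Y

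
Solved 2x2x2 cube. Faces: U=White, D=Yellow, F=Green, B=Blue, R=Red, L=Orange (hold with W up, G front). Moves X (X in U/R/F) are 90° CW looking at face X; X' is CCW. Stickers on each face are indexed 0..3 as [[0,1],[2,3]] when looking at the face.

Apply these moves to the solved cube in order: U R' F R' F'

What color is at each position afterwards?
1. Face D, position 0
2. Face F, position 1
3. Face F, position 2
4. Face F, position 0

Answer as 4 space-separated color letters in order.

Answer: Y G G B

Derivation:
After move 1 (U): U=WWWW F=RRGG R=BBRR B=OOBB L=GGOO
After move 2 (R'): R=BRBR U=WBWO F=RWGW D=YRYG B=YOYB
After move 3 (F): F=GRWW U=WBOG R=WROR D=BBYG L=GYOR
After move 4 (R'): R=RRWO U=WYOY F=GBWG D=BRYW B=GOBB
After move 5 (F'): F=BGGW U=WYRW R=RRBO D=YRYW L=GYOO
Query 1: D[0] = Y
Query 2: F[1] = G
Query 3: F[2] = G
Query 4: F[0] = B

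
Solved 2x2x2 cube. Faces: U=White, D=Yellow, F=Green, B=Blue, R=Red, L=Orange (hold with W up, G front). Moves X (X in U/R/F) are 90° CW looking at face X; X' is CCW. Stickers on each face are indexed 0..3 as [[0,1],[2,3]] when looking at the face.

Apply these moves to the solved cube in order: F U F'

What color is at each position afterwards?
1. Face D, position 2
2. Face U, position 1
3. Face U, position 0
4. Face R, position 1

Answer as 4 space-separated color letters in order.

Answer: Y W O B

Derivation:
After move 1 (F): F=GGGG U=WWOO R=WRWR D=RRYY L=OYOY
After move 2 (U): U=OWOW F=WRGG R=BBWR B=OYBB L=GGOY
After move 3 (F'): F=RGWG U=OWBW R=RBRR D=GYYY L=GWOO
Query 1: D[2] = Y
Query 2: U[1] = W
Query 3: U[0] = O
Query 4: R[1] = B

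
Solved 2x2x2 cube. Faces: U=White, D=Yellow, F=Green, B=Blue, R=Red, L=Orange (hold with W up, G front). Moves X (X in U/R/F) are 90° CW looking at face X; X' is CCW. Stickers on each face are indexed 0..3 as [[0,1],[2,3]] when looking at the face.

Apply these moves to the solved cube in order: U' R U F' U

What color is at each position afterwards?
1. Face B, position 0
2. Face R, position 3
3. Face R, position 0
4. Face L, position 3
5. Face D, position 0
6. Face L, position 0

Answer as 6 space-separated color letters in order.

After move 1 (U'): U=WWWW F=OOGG R=GGRR B=RRBB L=BBOO
After move 2 (R): R=RGRG U=WOWG F=OYGY D=YBYR B=WRWB
After move 3 (U): U=WWGO F=RGGY R=WRRG B=BBWB L=OYOO
After move 4 (F'): F=GYRG U=WWWR R=BRYG D=YOYR L=OOOG
After move 5 (U): U=WWRW F=BRRG R=BBYG B=OOWB L=GYOG
Query 1: B[0] = O
Query 2: R[3] = G
Query 3: R[0] = B
Query 4: L[3] = G
Query 5: D[0] = Y
Query 6: L[0] = G

Answer: O G B G Y G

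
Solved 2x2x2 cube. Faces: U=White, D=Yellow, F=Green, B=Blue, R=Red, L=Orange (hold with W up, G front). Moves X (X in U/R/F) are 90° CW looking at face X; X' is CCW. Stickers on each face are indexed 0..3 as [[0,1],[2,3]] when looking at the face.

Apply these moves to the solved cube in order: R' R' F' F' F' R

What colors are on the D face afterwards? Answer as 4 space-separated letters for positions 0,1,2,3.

Answer: R G Y G

Derivation:
After move 1 (R'): R=RRRR U=WBWB F=GWGW D=YGYG B=YBYB
After move 2 (R'): R=RRRR U=WYWY F=GBGB D=YWYW B=GBGB
After move 3 (F'): F=BBGG U=WYRR R=WRYR D=OOYW L=OYOW
After move 4 (F'): F=BGBG U=WYWY R=OROR D=YWYW L=OROR
After move 5 (F'): F=GGBB U=WYOO R=WRYR D=RRYW L=OYOW
After move 6 (R): R=YWRR U=WGOB F=GRBW D=RGYG B=OBYB
Query: D face = RGYG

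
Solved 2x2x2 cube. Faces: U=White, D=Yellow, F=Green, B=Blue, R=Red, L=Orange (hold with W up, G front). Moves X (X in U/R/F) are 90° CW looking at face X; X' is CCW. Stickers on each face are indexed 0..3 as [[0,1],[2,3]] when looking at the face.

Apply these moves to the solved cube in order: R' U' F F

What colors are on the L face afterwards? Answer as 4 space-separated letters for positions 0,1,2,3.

Answer: Y R O G

Derivation:
After move 1 (R'): R=RRRR U=WBWB F=GWGW D=YGYG B=YBYB
After move 2 (U'): U=BBWW F=OOGW R=GWRR B=RRYB L=YBOO
After move 3 (F): F=GOWO U=BBOB R=WWWR D=RGYG L=YYOG
After move 4 (F): F=WGOO U=BBGY R=OWBR D=WWYG L=YROG
Query: L face = YROG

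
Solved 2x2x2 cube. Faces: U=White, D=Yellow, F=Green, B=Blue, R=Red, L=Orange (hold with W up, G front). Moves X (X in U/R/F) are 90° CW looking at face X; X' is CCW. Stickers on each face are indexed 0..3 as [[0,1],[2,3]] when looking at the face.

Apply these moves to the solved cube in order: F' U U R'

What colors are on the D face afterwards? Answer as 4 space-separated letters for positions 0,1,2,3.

Answer: O B Y G

Derivation:
After move 1 (F'): F=GGGG U=WWRR R=YRYR D=OOYY L=OWOW
After move 2 (U): U=RWRW F=YRGG R=BBYR B=OWBB L=GGOW
After move 3 (U): U=RRWW F=BBGG R=OWYR B=GGBB L=YROW
After move 4 (R'): R=WROY U=RBWG F=BRGW D=OBYG B=YGOB
Query: D face = OBYG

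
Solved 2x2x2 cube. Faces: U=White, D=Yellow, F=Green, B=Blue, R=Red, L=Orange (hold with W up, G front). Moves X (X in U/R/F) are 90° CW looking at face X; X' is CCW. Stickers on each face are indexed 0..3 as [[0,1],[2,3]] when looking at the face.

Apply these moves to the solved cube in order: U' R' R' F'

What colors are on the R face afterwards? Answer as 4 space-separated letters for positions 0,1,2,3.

After move 1 (U'): U=WWWW F=OOGG R=GGRR B=RRBB L=BBOO
After move 2 (R'): R=GRGR U=WBWR F=OWGW D=YOYG B=YRYB
After move 3 (R'): R=RRGG U=WYWY F=OBGR D=YWYW B=GROB
After move 4 (F'): F=BROG U=WYRG R=WRYG D=BOYW L=BYOW
Query: R face = WRYG

Answer: W R Y G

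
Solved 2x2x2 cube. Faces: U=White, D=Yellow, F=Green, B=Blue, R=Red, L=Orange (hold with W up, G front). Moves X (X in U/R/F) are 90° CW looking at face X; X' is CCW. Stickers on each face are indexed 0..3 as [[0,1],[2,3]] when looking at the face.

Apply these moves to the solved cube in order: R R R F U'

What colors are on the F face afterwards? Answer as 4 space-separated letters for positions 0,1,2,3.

Answer: O Y W W

Derivation:
After move 1 (R): R=RRRR U=WGWG F=GYGY D=YBYB B=WBWB
After move 2 (R): R=RRRR U=WYWY F=GBGB D=YWYW B=GBGB
After move 3 (R): R=RRRR U=WBWB F=GWGW D=YGYG B=YBYB
After move 4 (F): F=GGWW U=WBOO R=WRBR D=RRYG L=OYOG
After move 5 (U'): U=BOWO F=OYWW R=GGBR B=WRYB L=YBOG
Query: F face = OYWW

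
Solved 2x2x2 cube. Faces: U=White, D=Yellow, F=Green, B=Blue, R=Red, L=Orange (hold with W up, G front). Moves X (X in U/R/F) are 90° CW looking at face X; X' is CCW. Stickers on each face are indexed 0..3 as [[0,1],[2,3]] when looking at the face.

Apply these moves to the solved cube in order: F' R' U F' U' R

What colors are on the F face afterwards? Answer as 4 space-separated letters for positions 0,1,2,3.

After move 1 (F'): F=GGGG U=WWRR R=YRYR D=OOYY L=OWOW
After move 2 (R'): R=RRYY U=WBRB F=GWGR D=OGYG B=YBOB
After move 3 (U): U=RWBB F=RRGR R=YBYY B=OWOB L=GWOW
After move 4 (F'): F=RRRG U=RWYY R=GBOY D=WWYG L=GBOB
After move 5 (U'): U=WYRY F=GBRG R=RROY B=GBOB L=OWOB
After move 6 (R): R=ORYR U=WBRG F=GWRG D=WOYG B=YBYB
Query: F face = GWRG

Answer: G W R G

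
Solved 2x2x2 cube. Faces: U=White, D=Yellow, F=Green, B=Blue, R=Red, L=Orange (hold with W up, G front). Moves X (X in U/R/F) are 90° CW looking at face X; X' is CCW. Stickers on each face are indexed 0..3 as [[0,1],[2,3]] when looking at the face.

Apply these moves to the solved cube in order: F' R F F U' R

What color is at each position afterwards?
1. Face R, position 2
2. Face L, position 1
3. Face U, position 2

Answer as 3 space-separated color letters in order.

After move 1 (F'): F=GGGG U=WWRR R=YRYR D=OOYY L=OWOW
After move 2 (R): R=YYRR U=WGRG F=GOGY D=OBYB B=RBWB
After move 3 (F): F=GGYO U=WGWW R=RYGR D=RYYB L=OOOB
After move 4 (F): F=YGOG U=WGBO R=WYWR D=GRYB L=OROY
After move 5 (U'): U=GOWB F=OROG R=YGWR B=WYWB L=RBOY
After move 6 (R): R=WYRG U=GRWG F=OROB D=GWYW B=BYOB
Query 1: R[2] = R
Query 2: L[1] = B
Query 3: U[2] = W

Answer: R B W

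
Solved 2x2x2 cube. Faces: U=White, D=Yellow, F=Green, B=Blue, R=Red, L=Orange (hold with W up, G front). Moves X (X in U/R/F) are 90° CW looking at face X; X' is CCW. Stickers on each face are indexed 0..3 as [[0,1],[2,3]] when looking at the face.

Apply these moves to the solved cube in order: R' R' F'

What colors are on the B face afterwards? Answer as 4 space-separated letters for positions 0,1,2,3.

After move 1 (R'): R=RRRR U=WBWB F=GWGW D=YGYG B=YBYB
After move 2 (R'): R=RRRR U=WYWY F=GBGB D=YWYW B=GBGB
After move 3 (F'): F=BBGG U=WYRR R=WRYR D=OOYW L=OYOW
Query: B face = GBGB

Answer: G B G B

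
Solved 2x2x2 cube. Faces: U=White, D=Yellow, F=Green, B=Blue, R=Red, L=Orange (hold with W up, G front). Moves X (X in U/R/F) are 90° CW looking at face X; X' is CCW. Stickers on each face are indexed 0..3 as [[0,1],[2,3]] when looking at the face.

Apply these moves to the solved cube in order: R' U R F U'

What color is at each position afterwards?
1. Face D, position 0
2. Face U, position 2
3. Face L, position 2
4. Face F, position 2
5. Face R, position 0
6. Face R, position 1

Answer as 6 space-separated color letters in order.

Answer: R W O G G R

Derivation:
After move 1 (R'): R=RRRR U=WBWB F=GWGW D=YGYG B=YBYB
After move 2 (U): U=WWBB F=RRGW R=YBRR B=OOYB L=GWOO
After move 3 (R): R=RYRB U=WRBW F=RGGG D=YYYO B=BOWB
After move 4 (F): F=GRGG U=WROW R=BYWB D=RRYO L=GYOY
After move 5 (U'): U=RWWO F=GYGG R=GRWB B=BYWB L=BOOY
Query 1: D[0] = R
Query 2: U[2] = W
Query 3: L[2] = O
Query 4: F[2] = G
Query 5: R[0] = G
Query 6: R[1] = R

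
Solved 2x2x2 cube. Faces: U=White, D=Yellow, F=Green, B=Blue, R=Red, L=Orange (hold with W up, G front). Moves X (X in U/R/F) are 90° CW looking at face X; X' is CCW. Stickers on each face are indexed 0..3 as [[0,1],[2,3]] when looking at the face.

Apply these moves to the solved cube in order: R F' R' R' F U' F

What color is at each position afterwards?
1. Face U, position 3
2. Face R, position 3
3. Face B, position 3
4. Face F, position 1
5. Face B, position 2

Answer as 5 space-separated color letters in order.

Answer: B B B O Y

Derivation:
After move 1 (R): R=RRRR U=WGWG F=GYGY D=YBYB B=WBWB
After move 2 (F'): F=YYGG U=WGRR R=BRYR D=OOYB L=OGOW
After move 3 (R'): R=RRBY U=WWRW F=YGGR D=OYYG B=BBOB
After move 4 (R'): R=RYRB U=WORB F=YWGW D=OGYR B=GBYB
After move 5 (F): F=GYWW U=WOWG R=RYBB D=RRYR L=OOOG
After move 6 (U'): U=OGWW F=OOWW R=GYBB B=RYYB L=GBOG
After move 7 (F): F=WOWO U=OGGB R=WYWB D=BGYR L=GROR
Query 1: U[3] = B
Query 2: R[3] = B
Query 3: B[3] = B
Query 4: F[1] = O
Query 5: B[2] = Y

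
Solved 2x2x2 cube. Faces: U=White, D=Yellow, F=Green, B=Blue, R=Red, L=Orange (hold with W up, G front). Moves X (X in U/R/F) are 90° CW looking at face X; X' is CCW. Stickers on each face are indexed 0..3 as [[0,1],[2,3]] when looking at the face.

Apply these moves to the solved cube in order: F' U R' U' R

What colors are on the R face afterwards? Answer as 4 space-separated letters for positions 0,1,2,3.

After move 1 (F'): F=GGGG U=WWRR R=YRYR D=OOYY L=OWOW
After move 2 (U): U=RWRW F=YRGG R=BBYR B=OWBB L=GGOW
After move 3 (R'): R=BRBY U=RBRO F=YWGW D=ORYG B=YWOB
After move 4 (U'): U=BORR F=GGGW R=YWBY B=BROB L=YWOW
After move 5 (R): R=BYYW U=BGRW F=GRGG D=OOYB B=RROB
Query: R face = BYYW

Answer: B Y Y W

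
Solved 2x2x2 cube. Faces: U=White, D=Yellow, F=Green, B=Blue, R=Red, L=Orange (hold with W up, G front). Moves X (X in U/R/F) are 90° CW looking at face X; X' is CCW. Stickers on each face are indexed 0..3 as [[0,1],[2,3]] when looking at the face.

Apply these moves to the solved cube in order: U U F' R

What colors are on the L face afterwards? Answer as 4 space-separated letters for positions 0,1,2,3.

Answer: R W O W

Derivation:
After move 1 (U): U=WWWW F=RRGG R=BBRR B=OOBB L=GGOO
After move 2 (U): U=WWWW F=BBGG R=OORR B=GGBB L=RROO
After move 3 (F'): F=BGBG U=WWOR R=YOYR D=ROYY L=RWOW
After move 4 (R): R=YYRO U=WGOG F=BOBY D=RBYG B=RGWB
Query: L face = RWOW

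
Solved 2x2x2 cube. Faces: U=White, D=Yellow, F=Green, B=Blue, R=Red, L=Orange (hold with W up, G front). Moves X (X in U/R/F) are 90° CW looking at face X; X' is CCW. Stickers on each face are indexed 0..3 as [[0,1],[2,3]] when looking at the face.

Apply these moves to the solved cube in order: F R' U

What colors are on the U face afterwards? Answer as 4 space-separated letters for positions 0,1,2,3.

After move 1 (F): F=GGGG U=WWOO R=WRWR D=RRYY L=OYOY
After move 2 (R'): R=RRWW U=WBOB F=GWGO D=RGYG B=YBRB
After move 3 (U): U=OWBB F=RRGO R=YBWW B=OYRB L=GWOY
Query: U face = OWBB

Answer: O W B B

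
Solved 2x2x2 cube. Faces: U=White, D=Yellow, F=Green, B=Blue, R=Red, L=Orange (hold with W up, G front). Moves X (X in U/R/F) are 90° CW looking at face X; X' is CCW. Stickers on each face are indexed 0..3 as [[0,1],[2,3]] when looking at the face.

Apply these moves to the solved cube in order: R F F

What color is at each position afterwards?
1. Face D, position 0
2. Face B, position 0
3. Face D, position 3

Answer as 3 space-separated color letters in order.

Answer: G W B

Derivation:
After move 1 (R): R=RRRR U=WGWG F=GYGY D=YBYB B=WBWB
After move 2 (F): F=GGYY U=WGOO R=WRGR D=RRYB L=OYOB
After move 3 (F): F=YGYG U=WGBY R=OROR D=GWYB L=OROR
Query 1: D[0] = G
Query 2: B[0] = W
Query 3: D[3] = B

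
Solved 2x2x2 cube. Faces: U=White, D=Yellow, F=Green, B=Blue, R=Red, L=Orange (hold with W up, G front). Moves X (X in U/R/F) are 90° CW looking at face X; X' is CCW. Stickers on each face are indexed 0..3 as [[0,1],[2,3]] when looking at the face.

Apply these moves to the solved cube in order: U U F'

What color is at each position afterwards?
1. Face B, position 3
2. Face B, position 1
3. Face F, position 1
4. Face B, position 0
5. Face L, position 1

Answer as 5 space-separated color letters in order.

Answer: B G G G W

Derivation:
After move 1 (U): U=WWWW F=RRGG R=BBRR B=OOBB L=GGOO
After move 2 (U): U=WWWW F=BBGG R=OORR B=GGBB L=RROO
After move 3 (F'): F=BGBG U=WWOR R=YOYR D=ROYY L=RWOW
Query 1: B[3] = B
Query 2: B[1] = G
Query 3: F[1] = G
Query 4: B[0] = G
Query 5: L[1] = W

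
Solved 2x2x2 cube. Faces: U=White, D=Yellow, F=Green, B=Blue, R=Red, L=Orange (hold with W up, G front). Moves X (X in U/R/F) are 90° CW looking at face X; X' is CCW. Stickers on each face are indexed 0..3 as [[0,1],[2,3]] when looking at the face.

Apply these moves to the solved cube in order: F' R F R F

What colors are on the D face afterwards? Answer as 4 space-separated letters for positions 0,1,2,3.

After move 1 (F'): F=GGGG U=WWRR R=YRYR D=OOYY L=OWOW
After move 2 (R): R=YYRR U=WGRG F=GOGY D=OBYB B=RBWB
After move 3 (F): F=GGYO U=WGWW R=RYGR D=RYYB L=OOOB
After move 4 (R): R=GRRY U=WGWO F=GYYB D=RWYR B=WBGB
After move 5 (F): F=YGBY U=WGBO R=WROY D=RGYR L=OROW
Query: D face = RGYR

Answer: R G Y R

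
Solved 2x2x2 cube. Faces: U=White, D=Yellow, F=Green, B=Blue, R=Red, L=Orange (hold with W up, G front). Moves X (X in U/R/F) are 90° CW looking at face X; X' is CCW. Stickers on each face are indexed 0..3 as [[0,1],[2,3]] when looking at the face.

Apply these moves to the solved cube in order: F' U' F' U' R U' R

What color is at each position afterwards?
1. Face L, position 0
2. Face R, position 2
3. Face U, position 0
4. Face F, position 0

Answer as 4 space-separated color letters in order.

Answer: G G R Y

Derivation:
After move 1 (F'): F=GGGG U=WWRR R=YRYR D=OOYY L=OWOW
After move 2 (U'): U=WRWR F=OWGG R=GGYR B=YRBB L=BBOW
After move 3 (F'): F=WGOG U=WRGY R=OGOR D=BWYY L=BROW
After move 4 (U'): U=RYWG F=BROG R=WGOR B=OGBB L=YROW
After move 5 (R): R=OWRG U=RRWG F=BWOY D=BBYO B=GGYB
After move 6 (U'): U=RGRW F=YROY R=BWRG B=OWYB L=GGOW
After move 7 (R): R=RBGW U=RRRY F=YBOO D=BYYO B=WWGB
Query 1: L[0] = G
Query 2: R[2] = G
Query 3: U[0] = R
Query 4: F[0] = Y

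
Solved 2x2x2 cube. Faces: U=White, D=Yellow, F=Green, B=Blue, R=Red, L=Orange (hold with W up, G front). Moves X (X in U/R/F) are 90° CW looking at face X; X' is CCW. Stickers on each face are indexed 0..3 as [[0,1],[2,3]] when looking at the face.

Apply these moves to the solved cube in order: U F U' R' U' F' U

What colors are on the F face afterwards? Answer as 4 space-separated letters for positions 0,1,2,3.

After move 1 (U): U=WWWW F=RRGG R=BBRR B=OOBB L=GGOO
After move 2 (F): F=GRGR U=WWOG R=WBWR D=RBYY L=GYOY
After move 3 (U'): U=WGWO F=GYGR R=GRWR B=WBBB L=OOOY
After move 4 (R'): R=RRGW U=WBWW F=GGGO D=RYYR B=YBBB
After move 5 (U'): U=BWWW F=OOGO R=GGGW B=RRBB L=YBOY
After move 6 (F'): F=OOOG U=BWGG R=YGRW D=BYYR L=YWOW
After move 7 (U): U=GBGW F=YGOG R=RRRW B=YWBB L=OOOW
Query: F face = YGOG

Answer: Y G O G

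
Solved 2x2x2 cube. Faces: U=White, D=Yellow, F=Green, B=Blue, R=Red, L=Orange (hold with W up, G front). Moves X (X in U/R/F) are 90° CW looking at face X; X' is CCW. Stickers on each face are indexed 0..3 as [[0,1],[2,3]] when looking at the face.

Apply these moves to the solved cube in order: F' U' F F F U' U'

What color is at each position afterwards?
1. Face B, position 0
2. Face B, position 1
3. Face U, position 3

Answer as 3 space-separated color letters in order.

Answer: W G W

Derivation:
After move 1 (F'): F=GGGG U=WWRR R=YRYR D=OOYY L=OWOW
After move 2 (U'): U=WRWR F=OWGG R=GGYR B=YRBB L=BBOW
After move 3 (F): F=GOGW U=WRWB R=WGRR D=YGYY L=BOOO
After move 4 (F): F=GGWO U=WROO R=WGBR D=RWYY L=BYOG
After move 5 (F): F=WGOG U=WRGY R=OGOR D=BWYY L=BROW
After move 6 (U'): U=RYWG F=BROG R=WGOR B=OGBB L=YROW
After move 7 (U'): U=YGRW F=YROG R=BROR B=WGBB L=OGOW
Query 1: B[0] = W
Query 2: B[1] = G
Query 3: U[3] = W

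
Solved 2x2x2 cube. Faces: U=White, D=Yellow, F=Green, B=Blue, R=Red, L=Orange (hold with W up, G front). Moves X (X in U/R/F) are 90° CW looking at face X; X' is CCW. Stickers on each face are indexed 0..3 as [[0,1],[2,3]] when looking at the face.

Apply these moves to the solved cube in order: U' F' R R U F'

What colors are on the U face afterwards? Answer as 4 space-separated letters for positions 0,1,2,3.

After move 1 (U'): U=WWWW F=OOGG R=GGRR B=RRBB L=BBOO
After move 2 (F'): F=OGOG U=WWGR R=YGYR D=BOYY L=BWOW
After move 3 (R): R=YYRG U=WGGG F=OOOY D=BBYR B=RRWB
After move 4 (R): R=RYGY U=WOGY F=OBOR D=BWYR B=GRGB
After move 5 (U): U=GWYO F=RYOR R=GRGY B=BWGB L=OBOW
After move 6 (F'): F=YRRO U=GWGG R=WRBY D=BWYR L=OOOY
Query: U face = GWGG

Answer: G W G G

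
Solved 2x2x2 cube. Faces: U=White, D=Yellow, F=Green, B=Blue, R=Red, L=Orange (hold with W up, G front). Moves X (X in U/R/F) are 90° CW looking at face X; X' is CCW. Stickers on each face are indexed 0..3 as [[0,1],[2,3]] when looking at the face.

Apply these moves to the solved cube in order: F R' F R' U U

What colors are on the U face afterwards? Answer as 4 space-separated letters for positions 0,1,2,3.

After move 1 (F): F=GGGG U=WWOO R=WRWR D=RRYY L=OYOY
After move 2 (R'): R=RRWW U=WBOB F=GWGO D=RGYG B=YBRB
After move 3 (F): F=GGOW U=WBYY R=ORBW D=WRYG L=OROG
After move 4 (R'): R=RWOB U=WRYY F=GBOY D=WGYW B=GBRB
After move 5 (U): U=YWYR F=RWOY R=GBOB B=ORRB L=GBOG
After move 6 (U): U=YYRW F=GBOY R=OROB B=GBRB L=RWOG
Query: U face = YYRW

Answer: Y Y R W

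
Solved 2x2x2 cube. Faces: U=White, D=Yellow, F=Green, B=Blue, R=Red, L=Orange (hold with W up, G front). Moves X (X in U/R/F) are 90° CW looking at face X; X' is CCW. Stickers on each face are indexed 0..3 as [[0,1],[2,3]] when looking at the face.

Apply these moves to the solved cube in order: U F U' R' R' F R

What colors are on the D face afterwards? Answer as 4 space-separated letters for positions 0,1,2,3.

Answer: R Y Y R

Derivation:
After move 1 (U): U=WWWW F=RRGG R=BBRR B=OOBB L=GGOO
After move 2 (F): F=GRGR U=WWOG R=WBWR D=RBYY L=GYOY
After move 3 (U'): U=WGWO F=GYGR R=GRWR B=WBBB L=OOOY
After move 4 (R'): R=RRGW U=WBWW F=GGGO D=RYYR B=YBBB
After move 5 (R'): R=RWRG U=WBWY F=GBGW D=RGYO B=RBYB
After move 6 (F): F=GGWB U=WBYO R=WWYG D=RRYO L=OROG
After move 7 (R): R=YWGW U=WGYB F=GRWO D=RYYR B=OBBB
Query: D face = RYYR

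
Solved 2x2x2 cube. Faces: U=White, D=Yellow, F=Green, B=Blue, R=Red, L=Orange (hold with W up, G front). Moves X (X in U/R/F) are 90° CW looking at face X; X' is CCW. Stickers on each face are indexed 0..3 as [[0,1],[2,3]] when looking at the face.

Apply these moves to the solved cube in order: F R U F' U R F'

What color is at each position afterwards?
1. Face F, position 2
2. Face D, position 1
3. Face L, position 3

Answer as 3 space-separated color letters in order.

After move 1 (F): F=GGGG U=WWOO R=WRWR D=RRYY L=OYOY
After move 2 (R): R=WWRR U=WGOG F=GRGY D=RBYB B=OBWB
After move 3 (U): U=OWGG F=WWGY R=OBRR B=OYWB L=GROY
After move 4 (F'): F=WYWG U=OWOR R=BBRR D=RYYB L=GGOG
After move 5 (U): U=OORW F=BBWG R=OYRR B=GGWB L=WYOG
After move 6 (R): R=RORY U=OBRG F=BYWB D=RWYG B=WGOB
After move 7 (F'): F=YBBW U=OBRR R=WORY D=YGYG L=WGOR
Query 1: F[2] = B
Query 2: D[1] = G
Query 3: L[3] = R

Answer: B G R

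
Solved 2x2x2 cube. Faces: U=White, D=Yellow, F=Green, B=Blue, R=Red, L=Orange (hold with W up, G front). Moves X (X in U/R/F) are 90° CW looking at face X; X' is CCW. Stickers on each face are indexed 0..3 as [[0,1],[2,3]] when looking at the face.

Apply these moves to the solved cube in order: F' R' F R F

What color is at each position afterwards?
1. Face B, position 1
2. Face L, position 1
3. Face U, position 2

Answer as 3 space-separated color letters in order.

After move 1 (F'): F=GGGG U=WWRR R=YRYR D=OOYY L=OWOW
After move 2 (R'): R=RRYY U=WBRB F=GWGR D=OGYG B=YBOB
After move 3 (F): F=GGRW U=WBWW R=RRBY D=YRYG L=OOOG
After move 4 (R): R=BRYR U=WGWW F=GRRG D=YOYY B=WBBB
After move 5 (F): F=RGGR U=WGGO R=WRWR D=YBYY L=OYOO
Query 1: B[1] = B
Query 2: L[1] = Y
Query 3: U[2] = G

Answer: B Y G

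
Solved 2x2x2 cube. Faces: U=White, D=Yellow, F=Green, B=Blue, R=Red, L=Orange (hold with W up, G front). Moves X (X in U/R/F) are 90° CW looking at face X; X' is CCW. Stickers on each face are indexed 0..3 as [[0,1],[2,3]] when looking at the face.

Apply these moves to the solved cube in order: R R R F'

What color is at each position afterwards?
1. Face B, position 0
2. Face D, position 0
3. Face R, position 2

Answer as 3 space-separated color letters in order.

After move 1 (R): R=RRRR U=WGWG F=GYGY D=YBYB B=WBWB
After move 2 (R): R=RRRR U=WYWY F=GBGB D=YWYW B=GBGB
After move 3 (R): R=RRRR U=WBWB F=GWGW D=YGYG B=YBYB
After move 4 (F'): F=WWGG U=WBRR R=GRYR D=OOYG L=OBOW
Query 1: B[0] = Y
Query 2: D[0] = O
Query 3: R[2] = Y

Answer: Y O Y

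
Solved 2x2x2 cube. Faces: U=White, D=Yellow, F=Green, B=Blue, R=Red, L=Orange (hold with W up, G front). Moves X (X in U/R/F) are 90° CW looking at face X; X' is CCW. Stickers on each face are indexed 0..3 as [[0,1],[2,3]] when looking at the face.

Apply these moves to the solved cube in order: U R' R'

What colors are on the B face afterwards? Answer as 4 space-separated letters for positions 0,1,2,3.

After move 1 (U): U=WWWW F=RRGG R=BBRR B=OOBB L=GGOO
After move 2 (R'): R=BRBR U=WBWO F=RWGW D=YRYG B=YOYB
After move 3 (R'): R=RRBB U=WYWY F=RBGO D=YWYW B=GORB
Query: B face = GORB

Answer: G O R B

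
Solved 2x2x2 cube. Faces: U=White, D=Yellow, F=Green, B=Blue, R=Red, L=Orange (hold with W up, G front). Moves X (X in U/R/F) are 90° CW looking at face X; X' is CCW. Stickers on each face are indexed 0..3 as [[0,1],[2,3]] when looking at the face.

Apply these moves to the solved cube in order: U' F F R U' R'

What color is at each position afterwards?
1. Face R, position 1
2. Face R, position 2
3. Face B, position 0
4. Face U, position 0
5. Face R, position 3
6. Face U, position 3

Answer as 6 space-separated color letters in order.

After move 1 (U'): U=WWWW F=OOGG R=GGRR B=RRBB L=BBOO
After move 2 (F): F=GOGO U=WWOB R=WGWR D=RGYY L=BYOY
After move 3 (F): F=GGOO U=WWYY R=OGBR D=WWYY L=BROG
After move 4 (R): R=BORG U=WGYO F=GWOY D=WBYR B=YRWB
After move 5 (U'): U=GOWY F=BROY R=GWRG B=BOWB L=YROG
After move 6 (R'): R=WGGR U=GWWB F=BOOY D=WRYY B=ROBB
Query 1: R[1] = G
Query 2: R[2] = G
Query 3: B[0] = R
Query 4: U[0] = G
Query 5: R[3] = R
Query 6: U[3] = B

Answer: G G R G R B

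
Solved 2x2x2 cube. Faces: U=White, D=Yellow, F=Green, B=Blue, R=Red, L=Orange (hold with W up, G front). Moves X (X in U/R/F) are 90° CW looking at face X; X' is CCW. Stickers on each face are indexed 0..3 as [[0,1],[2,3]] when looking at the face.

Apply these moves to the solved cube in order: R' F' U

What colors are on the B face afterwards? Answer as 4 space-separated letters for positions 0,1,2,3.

After move 1 (R'): R=RRRR U=WBWB F=GWGW D=YGYG B=YBYB
After move 2 (F'): F=WWGG U=WBRR R=GRYR D=OOYG L=OBOW
After move 3 (U): U=RWRB F=GRGG R=YBYR B=OBYB L=WWOW
Query: B face = OBYB

Answer: O B Y B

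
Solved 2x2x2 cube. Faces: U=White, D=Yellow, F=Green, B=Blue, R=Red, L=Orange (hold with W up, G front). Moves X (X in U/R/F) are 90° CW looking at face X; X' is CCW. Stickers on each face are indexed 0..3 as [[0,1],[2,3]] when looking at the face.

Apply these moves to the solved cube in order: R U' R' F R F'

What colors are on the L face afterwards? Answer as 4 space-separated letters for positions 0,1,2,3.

Answer: W G O O

Derivation:
After move 1 (R): R=RRRR U=WGWG F=GYGY D=YBYB B=WBWB
After move 2 (U'): U=GGWW F=OOGY R=GYRR B=RRWB L=WBOO
After move 3 (R'): R=YRGR U=GWWR F=OGGW D=YOYY B=BRBB
After move 4 (F): F=GOWG U=GWOB R=WRRR D=GYYY L=WYOO
After move 5 (R): R=RWRR U=GOOG F=GYWY D=GBYB B=BRWB
After move 6 (F'): F=YYGW U=GORR R=BWGR D=YOYB L=WGOO
Query: L face = WGOO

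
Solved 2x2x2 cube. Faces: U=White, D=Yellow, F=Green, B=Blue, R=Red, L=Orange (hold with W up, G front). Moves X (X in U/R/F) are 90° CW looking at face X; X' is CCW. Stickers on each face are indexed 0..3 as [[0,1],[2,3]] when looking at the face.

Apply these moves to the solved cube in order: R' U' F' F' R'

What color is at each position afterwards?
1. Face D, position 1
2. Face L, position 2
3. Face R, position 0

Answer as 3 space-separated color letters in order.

Answer: G O W

Derivation:
After move 1 (R'): R=RRRR U=WBWB F=GWGW D=YGYG B=YBYB
After move 2 (U'): U=BBWW F=OOGW R=GWRR B=RRYB L=YBOO
After move 3 (F'): F=OWOG U=BBGR R=GWYR D=BOYG L=YWOW
After move 4 (F'): F=WGOO U=BBGY R=OWBR D=WWYG L=YROG
After move 5 (R'): R=WROB U=BYGR F=WBOY D=WGYO B=GRWB
Query 1: D[1] = G
Query 2: L[2] = O
Query 3: R[0] = W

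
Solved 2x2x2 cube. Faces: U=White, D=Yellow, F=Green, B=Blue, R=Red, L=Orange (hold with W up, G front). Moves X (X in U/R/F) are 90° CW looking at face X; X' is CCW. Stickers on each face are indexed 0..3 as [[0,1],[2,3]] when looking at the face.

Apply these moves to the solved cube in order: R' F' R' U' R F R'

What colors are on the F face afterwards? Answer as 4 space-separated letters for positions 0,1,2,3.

After move 1 (R'): R=RRRR U=WBWB F=GWGW D=YGYG B=YBYB
After move 2 (F'): F=WWGG U=WBRR R=GRYR D=OOYG L=OBOW
After move 3 (R'): R=RRGY U=WYRY F=WBGR D=OWYG B=GBOB
After move 4 (U'): U=YYWR F=OBGR R=WBGY B=RROB L=GBOW
After move 5 (R): R=GWYB U=YBWR F=OWGG D=OOYR B=RRYB
After move 6 (F): F=GOGW U=YBWB R=WWRB D=YGYR L=GOOO
After move 7 (R'): R=WBWR U=YYWR F=GBGB D=YOYW B=RRGB
Query: F face = GBGB

Answer: G B G B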